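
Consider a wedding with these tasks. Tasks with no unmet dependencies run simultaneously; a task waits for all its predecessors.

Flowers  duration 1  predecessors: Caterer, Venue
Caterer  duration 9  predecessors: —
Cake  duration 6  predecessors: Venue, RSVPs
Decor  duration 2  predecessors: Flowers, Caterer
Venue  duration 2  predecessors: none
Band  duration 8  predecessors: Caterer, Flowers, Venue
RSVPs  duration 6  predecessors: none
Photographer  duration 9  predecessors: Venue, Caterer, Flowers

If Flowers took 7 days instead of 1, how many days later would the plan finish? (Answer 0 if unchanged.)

6

Baseline: Caterer→Flowers→Photographer = 9+1+9 = 19 → 19 days.
Flowers lies on that path, so at 7 days the path becomes 25 days.
No other chain overtakes it, so the finish is 25 days.
Change in finish: 25 − 19 = +6 days.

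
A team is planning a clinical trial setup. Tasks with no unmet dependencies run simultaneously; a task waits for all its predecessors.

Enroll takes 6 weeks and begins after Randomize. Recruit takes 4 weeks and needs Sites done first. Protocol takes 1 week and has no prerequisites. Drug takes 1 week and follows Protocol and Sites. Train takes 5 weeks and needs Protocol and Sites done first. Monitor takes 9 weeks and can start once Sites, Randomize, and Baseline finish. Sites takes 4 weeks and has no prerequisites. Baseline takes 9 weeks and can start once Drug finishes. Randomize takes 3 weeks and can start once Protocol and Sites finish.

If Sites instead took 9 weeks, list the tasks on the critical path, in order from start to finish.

Baseline: Sites→Drug→Baseline→Monitor = 4+1+9+9 = 23 → 23 weeks.
Since Sites is critical, the +5 change carries straight to that chain (now 28 weeks).
The critical path is still Sites→Drug→Baseline→Monitor; finish is now 28 weeks.

Sites, Drug, Baseline, Monitor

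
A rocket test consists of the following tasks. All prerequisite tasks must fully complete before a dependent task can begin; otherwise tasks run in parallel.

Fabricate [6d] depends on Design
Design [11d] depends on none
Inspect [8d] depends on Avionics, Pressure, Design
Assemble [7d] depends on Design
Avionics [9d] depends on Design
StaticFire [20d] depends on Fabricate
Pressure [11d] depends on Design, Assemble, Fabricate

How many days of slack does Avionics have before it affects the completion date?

The longest chain is Design→Fabricate→StaticFire = 11+6+20 = 37; overall finish 37 days.
Avionics finishes as early as 20 and must finish by 29.
Slack of Avionics = 20 − 11 = 9 days.

9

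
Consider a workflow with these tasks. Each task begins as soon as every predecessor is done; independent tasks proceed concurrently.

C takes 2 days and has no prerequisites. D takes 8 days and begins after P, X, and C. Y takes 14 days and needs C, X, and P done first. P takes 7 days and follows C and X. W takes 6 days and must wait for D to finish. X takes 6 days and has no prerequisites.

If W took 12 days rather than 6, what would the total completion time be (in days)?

33

The binding path is X→P→D→W = 6+7+8+6 = 27; finish at 27 days.
Since W is critical, the +6 change carries straight to that chain (now 33 days).
No other chain overtakes it, so the finish is 33 days.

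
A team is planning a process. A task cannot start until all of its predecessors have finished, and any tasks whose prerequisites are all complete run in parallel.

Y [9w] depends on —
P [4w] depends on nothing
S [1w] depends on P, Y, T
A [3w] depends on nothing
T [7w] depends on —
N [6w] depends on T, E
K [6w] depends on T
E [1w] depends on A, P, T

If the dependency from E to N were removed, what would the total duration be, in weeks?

Original critical path: T→E→N = 7+1+6 = 14 ⇒ 14 weeks.
Without E→N, N's earliest start moves from 8 to 7.
New critical path: T→K = 7+6 = 13 ⇒ 13 weeks.

13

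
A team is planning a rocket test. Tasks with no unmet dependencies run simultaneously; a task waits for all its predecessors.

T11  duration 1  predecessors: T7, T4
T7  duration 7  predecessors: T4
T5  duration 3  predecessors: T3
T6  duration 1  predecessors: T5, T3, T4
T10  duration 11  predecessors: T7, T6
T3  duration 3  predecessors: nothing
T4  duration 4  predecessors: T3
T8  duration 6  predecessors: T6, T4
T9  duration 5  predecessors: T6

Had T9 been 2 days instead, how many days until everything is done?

25

Critical path before the change: T3→T4→T7→T10 = 3+4+7+11 = 25 giving 25 days.
T9 has 12 days of float (longest path through it is 13).
The critical path is still T3→T4→T7→T10; finish is now 25 days.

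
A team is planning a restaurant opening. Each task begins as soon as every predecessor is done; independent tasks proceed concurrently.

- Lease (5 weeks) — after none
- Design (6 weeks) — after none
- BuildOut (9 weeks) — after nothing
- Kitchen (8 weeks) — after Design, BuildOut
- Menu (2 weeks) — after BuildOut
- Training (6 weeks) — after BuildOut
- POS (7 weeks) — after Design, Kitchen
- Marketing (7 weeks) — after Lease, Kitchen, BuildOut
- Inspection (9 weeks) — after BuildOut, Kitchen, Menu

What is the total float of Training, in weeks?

11

BuildOut→Kitchen→Inspection = 9+8+9 = 26 sets the makespan at 26 weeks.
The longest chain containing Training totals 15 weeks.
So Training can slip 26 − 15 = 11 weeks.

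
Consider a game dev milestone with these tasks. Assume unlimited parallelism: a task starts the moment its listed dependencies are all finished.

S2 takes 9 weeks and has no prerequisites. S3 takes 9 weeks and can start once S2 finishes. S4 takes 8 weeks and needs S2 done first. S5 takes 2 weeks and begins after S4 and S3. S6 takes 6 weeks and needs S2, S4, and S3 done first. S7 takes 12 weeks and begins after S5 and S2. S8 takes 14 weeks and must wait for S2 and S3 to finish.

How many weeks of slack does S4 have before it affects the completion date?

S2→S3→S5→S7 = 9+9+2+12 = 32 sets the makespan at 32 weeks.
The longest chain containing S4 totals 31 weeks.
Slack of S4 = 10 − 9 = 1 week.

1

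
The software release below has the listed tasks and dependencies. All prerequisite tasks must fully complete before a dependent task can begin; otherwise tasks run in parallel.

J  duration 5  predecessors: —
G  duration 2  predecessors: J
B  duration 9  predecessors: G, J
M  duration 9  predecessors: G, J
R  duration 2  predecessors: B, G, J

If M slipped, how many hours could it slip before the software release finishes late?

Critical path: J→G→B→R = 5+2+9+2 = 18, so the finish is 18 hours.
The longest chain containing M totals 16 hours.
So M can slip 18 − 16 = 2 hours.

2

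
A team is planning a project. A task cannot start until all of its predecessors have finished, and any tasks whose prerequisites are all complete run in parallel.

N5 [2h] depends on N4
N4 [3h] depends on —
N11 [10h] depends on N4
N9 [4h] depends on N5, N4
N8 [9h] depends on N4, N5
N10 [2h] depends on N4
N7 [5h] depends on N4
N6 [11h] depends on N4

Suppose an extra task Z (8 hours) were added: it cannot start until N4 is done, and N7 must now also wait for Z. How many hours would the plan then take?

16

Originally the plan takes 14 hours.
With Z inserted, N7 now waits for max(N4, Z).
New critical path: N4→Z→N7 = 3+8+5 = 16 ⇒ 16 hours.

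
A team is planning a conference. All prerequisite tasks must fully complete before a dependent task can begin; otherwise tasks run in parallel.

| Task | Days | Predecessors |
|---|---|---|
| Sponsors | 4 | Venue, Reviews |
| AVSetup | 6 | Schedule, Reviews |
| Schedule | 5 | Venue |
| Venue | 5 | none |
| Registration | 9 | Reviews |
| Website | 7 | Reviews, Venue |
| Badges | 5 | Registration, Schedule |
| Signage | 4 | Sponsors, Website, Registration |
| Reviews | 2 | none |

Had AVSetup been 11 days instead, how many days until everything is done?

21

Actual critical path: Venue→Schedule→AVSetup = 5+5+6 = 16 ⇒ 16 days.
Since AVSetup is critical, the +5 change carries straight to that chain (now 21 days).
The critical path is still Venue→Schedule→AVSetup; finish is now 21 days.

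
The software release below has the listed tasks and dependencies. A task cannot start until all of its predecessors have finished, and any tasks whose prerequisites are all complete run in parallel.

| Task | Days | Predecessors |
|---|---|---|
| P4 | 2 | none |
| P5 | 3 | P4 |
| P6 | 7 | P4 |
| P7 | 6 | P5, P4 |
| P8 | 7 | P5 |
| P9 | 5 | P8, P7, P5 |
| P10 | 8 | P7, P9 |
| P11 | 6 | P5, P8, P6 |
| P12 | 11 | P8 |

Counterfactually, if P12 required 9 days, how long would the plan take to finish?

25

As given, the longest chain is P4→P5→P8→P9→P10 = 2+3+7+5+8 = 25, so the finish is 25 days.
P12 is off the critical path — its longest chain is 23 days, giving 2 of slack.
No other chain overtakes it, so the finish is 25 days.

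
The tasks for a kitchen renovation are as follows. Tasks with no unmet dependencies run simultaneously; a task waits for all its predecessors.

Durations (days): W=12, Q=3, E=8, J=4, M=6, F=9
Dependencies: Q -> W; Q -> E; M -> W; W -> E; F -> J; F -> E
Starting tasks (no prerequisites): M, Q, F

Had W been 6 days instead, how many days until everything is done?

20

Actual critical path: M→W→E = 6+12+8 = 26 ⇒ 26 days.
Since W is critical, the -6 change carries straight to that chain (now 20 days).
That remains the longest chain; total 20 days.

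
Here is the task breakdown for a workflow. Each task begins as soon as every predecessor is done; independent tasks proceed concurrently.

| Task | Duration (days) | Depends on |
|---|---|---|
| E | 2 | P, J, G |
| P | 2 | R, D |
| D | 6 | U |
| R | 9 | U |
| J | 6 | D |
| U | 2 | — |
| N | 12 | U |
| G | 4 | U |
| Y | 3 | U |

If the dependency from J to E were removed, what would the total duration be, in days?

15

Before: longest chain U→D→J→E = 2+6+6+2 = 16, finish 16.
Without J→E, E's earliest start moves from 14 to 13.
New critical path: U→R→P→E = 2+9+2+2 = 15 ⇒ 15 days.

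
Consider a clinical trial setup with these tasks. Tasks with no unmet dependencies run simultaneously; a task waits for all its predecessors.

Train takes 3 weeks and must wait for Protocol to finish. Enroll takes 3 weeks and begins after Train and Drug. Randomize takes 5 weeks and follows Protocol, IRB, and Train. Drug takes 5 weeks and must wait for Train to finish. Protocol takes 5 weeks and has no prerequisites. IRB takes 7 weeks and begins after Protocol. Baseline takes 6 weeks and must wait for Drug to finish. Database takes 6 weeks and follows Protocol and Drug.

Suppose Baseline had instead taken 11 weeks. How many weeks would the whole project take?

24

Critical path before the change: Protocol→Train→Drug→Baseline = 5+3+5+6 = 19 giving 19 weeks.
Baseline is on the critical path; changing it to 11 makes that path 24 weeks.
No other chain overtakes it, so the finish is 24 weeks.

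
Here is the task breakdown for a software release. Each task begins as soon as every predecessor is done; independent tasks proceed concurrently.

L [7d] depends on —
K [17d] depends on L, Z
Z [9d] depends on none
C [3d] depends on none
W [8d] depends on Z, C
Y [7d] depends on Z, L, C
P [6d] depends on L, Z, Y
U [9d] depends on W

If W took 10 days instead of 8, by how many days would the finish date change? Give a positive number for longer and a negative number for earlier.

Baseline: Z→W→U = 9+8+9 = 26 → 26 days.
W is on the critical path; changing it to 10 makes that path 28 days.
That remains the longest chain; total 28 days.
Change in finish: 28 − 26 = +2 days.

2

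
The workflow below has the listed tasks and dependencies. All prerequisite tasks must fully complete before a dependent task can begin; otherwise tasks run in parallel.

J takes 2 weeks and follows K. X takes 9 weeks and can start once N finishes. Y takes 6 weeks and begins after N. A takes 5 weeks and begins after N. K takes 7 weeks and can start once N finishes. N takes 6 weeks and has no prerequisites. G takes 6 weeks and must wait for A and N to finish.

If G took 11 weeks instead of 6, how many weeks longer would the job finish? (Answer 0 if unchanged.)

5

The binding path is N→A→G = 6+5+6 = 17; finish at 17 weeks.
G lies on that path, so at 11 weeks the path becomes 22 weeks.
No other chain overtakes it, so the finish is 22 weeks.
Change in finish: 22 − 17 = +5 weeks.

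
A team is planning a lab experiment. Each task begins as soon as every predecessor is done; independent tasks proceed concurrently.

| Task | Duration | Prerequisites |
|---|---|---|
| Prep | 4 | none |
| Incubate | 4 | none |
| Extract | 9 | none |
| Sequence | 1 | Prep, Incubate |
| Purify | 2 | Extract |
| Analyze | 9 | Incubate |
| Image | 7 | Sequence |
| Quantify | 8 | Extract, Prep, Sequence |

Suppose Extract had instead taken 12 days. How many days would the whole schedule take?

As given, the longest chain is Extract→Quantify = 9+8 = 17, so the finish is 17 days.
Extract lies on that path, so at 12 days the path becomes 20 days.
The critical path is still Extract→Quantify; finish is now 20 days.

20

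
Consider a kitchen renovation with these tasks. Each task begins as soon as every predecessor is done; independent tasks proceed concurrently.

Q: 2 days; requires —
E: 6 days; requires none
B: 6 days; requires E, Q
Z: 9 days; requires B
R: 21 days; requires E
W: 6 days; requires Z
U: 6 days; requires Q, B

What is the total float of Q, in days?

4

Critical path: E→B→Z→W = 6+6+9+6 = 27, so the finish is 27 days.
Longest path through Q: 23 days (earliest finish 2, latest finish 6).
Float = 27 − 23 = 4.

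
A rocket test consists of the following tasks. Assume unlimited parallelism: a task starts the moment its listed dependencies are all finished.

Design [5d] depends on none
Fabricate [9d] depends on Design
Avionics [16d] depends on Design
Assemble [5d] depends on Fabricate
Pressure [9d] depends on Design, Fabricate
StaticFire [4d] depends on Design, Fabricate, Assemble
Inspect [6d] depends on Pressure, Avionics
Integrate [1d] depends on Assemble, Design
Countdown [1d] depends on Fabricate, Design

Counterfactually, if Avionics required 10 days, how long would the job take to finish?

29

Baseline: Design→Fabricate→Pressure→Inspect = 5+9+9+6 = 29 → 29 days.
Avionics is off the critical path — its longest chain is 27 days, giving 2 of slack.
The critical path is still Design→Fabricate→Pressure→Inspect; finish is now 29 days.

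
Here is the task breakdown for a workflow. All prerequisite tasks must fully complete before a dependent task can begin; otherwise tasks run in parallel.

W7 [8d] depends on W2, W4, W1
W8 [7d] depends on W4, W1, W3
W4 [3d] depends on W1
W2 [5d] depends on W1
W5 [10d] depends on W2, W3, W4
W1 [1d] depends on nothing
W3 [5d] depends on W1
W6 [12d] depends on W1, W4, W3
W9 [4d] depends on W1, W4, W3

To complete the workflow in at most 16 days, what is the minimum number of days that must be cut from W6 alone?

Current finish: 18 days; target: 16.
W6 is on every critical path, so each day cut from W6 cuts the finish by one (this holds down to a finish of 16).
Need 18 − 16 = 2 days off W6 → W6 becomes 10 days, finish becomes 16.

2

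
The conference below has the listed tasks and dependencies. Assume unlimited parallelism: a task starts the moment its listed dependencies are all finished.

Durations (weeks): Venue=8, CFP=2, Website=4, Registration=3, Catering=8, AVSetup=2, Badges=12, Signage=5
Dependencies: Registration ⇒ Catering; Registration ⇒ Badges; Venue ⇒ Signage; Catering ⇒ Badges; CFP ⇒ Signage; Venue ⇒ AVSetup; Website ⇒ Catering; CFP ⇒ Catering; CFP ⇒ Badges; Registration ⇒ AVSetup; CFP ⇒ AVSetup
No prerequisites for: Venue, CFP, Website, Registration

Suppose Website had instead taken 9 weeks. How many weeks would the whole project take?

29

Actual critical path: Website→Catering→Badges = 4+8+12 = 24 ⇒ 24 weeks.
Website is on the critical path; changing it to 9 makes that path 29 weeks.
No other chain overtakes it, so the finish is 29 weeks.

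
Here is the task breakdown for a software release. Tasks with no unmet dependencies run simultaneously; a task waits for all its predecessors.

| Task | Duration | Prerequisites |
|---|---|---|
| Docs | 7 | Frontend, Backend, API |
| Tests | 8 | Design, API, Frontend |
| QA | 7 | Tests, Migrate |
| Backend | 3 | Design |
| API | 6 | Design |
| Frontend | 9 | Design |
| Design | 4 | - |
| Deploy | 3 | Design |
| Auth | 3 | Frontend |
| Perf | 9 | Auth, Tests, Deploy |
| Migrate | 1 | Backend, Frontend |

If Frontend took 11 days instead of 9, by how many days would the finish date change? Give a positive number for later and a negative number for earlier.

Critical path before the change: Design→Frontend→Tests→Perf = 4+9+8+9 = 30 giving 30 days.
Frontend is on the critical path; changing it to 11 makes that path 32 days.
The critical path is still Design→Frontend→Tests→Perf; finish is now 32 days.
Change in finish: 32 − 30 = +2 days.

2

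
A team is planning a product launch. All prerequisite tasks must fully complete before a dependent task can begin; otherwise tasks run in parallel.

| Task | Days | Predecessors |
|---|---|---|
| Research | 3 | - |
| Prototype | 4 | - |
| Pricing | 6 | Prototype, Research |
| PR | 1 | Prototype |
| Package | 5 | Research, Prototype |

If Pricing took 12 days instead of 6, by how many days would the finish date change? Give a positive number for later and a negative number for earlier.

6

Critical path before the change: Prototype→Pricing = 4+6 = 10 giving 10 days.
Pricing is on the critical path; changing it to 12 makes that path 16 days.
No other chain overtakes it, so the finish is 16 days.
Change in finish: 16 − 10 = +6 days.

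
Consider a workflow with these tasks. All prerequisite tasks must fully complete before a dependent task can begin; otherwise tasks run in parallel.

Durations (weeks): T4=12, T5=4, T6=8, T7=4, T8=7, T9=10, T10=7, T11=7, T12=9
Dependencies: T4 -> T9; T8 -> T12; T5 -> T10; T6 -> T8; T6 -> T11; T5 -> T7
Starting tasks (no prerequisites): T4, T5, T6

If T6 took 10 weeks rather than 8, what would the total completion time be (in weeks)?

Critical path before the change: T6→T8→T12 = 8+7+9 = 24 giving 24 weeks.
T6 lies on that path, so at 10 weeks the path becomes 26 weeks.
The critical path is still T6→T8→T12; finish is now 26 weeks.

26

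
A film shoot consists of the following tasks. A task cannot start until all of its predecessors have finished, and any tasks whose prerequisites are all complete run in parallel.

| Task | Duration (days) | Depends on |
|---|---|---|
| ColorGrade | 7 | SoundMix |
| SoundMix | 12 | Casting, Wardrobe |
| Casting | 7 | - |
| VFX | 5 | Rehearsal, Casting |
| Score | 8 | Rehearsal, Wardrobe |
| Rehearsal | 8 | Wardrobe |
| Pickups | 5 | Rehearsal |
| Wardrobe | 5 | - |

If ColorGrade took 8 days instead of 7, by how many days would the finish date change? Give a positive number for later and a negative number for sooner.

The binding path is Casting→SoundMix→ColorGrade = 7+12+7 = 26; finish at 26 days.
ColorGrade is on the critical path; changing it to 8 makes that path 27 days.
No other chain overtakes it, so the finish is 27 days.
Change in finish: 27 − 26 = +1 days.

1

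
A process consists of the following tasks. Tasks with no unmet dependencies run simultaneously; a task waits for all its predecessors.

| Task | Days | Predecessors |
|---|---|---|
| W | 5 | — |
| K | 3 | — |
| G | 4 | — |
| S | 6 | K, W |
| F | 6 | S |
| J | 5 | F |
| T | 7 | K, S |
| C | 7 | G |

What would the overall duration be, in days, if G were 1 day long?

Actual critical path: W→S→F→J = 5+6+6+5 = 22 ⇒ 22 days.
The longest path through G is only 11 days, so G has float 11.
The critical path is still W→S→F→J; finish is now 22 days.

22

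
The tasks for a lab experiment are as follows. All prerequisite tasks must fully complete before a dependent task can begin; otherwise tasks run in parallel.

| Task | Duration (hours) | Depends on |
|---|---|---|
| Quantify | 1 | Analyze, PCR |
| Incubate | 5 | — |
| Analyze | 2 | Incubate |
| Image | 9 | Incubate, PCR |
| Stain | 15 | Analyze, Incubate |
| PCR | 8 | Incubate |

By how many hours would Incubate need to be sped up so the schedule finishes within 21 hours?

Current finish: 22 hours; target: 21.
Incubate is on every critical path, so each hour cut from Incubate cuts the finish by one (this holds down to a finish of 18).
Need 22 − 21 = 1 hour off Incubate → Incubate becomes 4 hours, finish becomes 21.

1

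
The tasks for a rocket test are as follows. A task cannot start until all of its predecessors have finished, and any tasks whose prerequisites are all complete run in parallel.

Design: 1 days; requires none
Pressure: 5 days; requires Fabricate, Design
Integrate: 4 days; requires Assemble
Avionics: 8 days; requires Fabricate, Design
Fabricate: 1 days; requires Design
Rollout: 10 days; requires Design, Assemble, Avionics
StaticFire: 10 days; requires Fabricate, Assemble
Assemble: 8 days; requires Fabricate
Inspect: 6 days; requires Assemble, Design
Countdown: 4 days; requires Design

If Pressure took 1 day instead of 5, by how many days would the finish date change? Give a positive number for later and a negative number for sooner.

Critical path before the change: Design→Fabricate→Avionics→Rollout = 1+1+8+10 = 20 giving 20 days.
Pressure has 13 days of float (longest path through it is 7).
The critical path is still Design→Fabricate→Avionics→Rollout; finish is now 20 days.
Change in finish: 20 − 20 = +0 days.

0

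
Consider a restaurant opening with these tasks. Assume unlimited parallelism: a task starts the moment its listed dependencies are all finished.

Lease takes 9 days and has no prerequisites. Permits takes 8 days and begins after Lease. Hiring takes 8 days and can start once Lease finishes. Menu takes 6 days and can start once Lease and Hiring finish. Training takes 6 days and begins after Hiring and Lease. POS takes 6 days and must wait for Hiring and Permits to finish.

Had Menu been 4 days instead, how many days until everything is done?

23

As given, the longest chain is Lease→Hiring→Menu = 9+8+6 = 23, so the finish is 23 days.
Menu lies on that path, so at 4 days the path becomes 21 days.
Now Lease→Permits→POS = 9+8+6 = 23 is longest, so the finish becomes 23 days.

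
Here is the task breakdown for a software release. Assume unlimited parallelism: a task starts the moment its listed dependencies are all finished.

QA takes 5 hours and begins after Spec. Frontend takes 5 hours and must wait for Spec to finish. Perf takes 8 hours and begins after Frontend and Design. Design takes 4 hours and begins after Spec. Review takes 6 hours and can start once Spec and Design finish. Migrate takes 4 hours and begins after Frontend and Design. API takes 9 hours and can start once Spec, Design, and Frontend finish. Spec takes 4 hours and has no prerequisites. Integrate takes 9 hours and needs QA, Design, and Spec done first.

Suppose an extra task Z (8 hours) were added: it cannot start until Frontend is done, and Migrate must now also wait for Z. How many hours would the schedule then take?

Originally the schedule takes 18 hours.
With Z inserted, Migrate now waits for max(Frontend, Design, Z).
New critical path: Spec→Frontend→Z→Migrate = 4+5+8+4 = 21 ⇒ 21 hours.

21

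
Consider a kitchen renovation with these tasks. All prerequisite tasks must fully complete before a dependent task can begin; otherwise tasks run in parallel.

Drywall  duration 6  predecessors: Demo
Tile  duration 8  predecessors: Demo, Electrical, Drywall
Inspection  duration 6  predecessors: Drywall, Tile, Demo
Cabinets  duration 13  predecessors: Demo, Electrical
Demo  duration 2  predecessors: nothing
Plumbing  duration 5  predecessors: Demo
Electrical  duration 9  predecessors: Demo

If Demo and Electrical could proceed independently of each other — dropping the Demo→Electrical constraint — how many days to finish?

With the dependency in place, Demo→Electrical→Tile→Inspection = 2+9+8+6 = 25 sets the finish at 25 days.
Without Demo→Electrical, Electrical's earliest start moves from 2 to 0.
New critical path: Electrical→Tile→Inspection = 9+8+6 = 23 ⇒ 23 days.

23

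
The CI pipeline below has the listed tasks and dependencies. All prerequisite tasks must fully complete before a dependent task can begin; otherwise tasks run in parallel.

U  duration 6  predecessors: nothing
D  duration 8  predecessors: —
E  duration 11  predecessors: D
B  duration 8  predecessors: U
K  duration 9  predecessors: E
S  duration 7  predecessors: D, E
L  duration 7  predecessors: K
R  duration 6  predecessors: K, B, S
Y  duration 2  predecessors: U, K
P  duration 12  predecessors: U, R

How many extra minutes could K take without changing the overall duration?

0

The longest chain is D→E→K→R→P = 8+11+9+6+12 = 46; overall finish 46 minutes.
The longest chain containing K totals 46 minutes.
So K can slip 28 − 28 = 0 minutes.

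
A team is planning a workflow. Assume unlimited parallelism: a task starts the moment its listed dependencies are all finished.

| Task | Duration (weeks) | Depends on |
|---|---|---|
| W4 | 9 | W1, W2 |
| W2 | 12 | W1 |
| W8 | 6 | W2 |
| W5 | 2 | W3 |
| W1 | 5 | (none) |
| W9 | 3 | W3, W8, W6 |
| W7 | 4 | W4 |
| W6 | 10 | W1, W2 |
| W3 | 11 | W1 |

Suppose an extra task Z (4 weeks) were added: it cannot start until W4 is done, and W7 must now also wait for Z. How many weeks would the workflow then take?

34

Originally the workflow takes 30 weeks.
With Z inserted, W7 now waits for max(W4, Z).
New critical path: W1→W2→W4→Z→W7 = 5+12+9+4+4 = 34 ⇒ 34 weeks.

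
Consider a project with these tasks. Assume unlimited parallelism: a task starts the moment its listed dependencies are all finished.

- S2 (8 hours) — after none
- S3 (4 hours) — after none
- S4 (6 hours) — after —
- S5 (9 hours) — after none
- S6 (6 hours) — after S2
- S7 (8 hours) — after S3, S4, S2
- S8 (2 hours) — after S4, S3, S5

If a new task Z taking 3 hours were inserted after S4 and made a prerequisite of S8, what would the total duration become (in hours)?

16

Originally the project takes 16 hours.
With Z inserted, S8 now waits for max(S4, S3, S5, Z).
New critical path: S2→S7 = 8+8 = 16 ⇒ 16 hours.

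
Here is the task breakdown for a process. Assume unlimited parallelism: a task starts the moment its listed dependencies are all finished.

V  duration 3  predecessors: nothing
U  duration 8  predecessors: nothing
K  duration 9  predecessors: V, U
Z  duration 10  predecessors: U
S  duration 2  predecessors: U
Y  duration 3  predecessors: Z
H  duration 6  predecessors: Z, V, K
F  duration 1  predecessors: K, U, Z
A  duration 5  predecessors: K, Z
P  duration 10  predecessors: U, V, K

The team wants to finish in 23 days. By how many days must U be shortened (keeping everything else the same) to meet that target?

Current finish: 27 days; target: 23.
U is on every critical path, so each day cut from U cuts the finish by one (this holds down to a finish of 22).
Need 27 − 23 = 4 days off U → U becomes 4 days, finish becomes 23.

4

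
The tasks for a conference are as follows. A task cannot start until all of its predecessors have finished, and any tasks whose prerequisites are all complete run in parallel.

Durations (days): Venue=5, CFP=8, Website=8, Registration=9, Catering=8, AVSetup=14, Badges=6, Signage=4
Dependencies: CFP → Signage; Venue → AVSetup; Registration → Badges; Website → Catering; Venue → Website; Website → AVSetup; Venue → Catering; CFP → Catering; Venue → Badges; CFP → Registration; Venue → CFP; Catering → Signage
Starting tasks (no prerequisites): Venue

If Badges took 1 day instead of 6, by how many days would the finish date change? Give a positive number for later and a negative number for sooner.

-1

The binding path is Venue→CFP→Registration→Badges = 5+8+9+6 = 28; finish at 28 days.
Badges is on the critical path; changing it to 1 makes that path 23 days.
New critical path: Venue→Website→AVSetup = 5+8+14 = 27 ⇒ 27 days.
Change in finish: 27 − 28 = -1 days.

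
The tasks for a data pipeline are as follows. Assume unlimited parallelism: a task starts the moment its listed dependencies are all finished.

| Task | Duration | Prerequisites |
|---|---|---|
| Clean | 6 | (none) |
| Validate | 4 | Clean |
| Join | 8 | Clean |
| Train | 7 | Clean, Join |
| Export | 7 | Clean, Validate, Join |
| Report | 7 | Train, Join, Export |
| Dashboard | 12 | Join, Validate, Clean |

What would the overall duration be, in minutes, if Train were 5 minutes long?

Baseline: Clean→Join→Train→Report = 6+8+7+7 = 28 → 28 minutes.
Train lies on that path, so at 5 minutes the path becomes 26 minutes.
New critical path: Clean→Join→Export→Report = 6+8+7+7 = 28 ⇒ 28 minutes.

28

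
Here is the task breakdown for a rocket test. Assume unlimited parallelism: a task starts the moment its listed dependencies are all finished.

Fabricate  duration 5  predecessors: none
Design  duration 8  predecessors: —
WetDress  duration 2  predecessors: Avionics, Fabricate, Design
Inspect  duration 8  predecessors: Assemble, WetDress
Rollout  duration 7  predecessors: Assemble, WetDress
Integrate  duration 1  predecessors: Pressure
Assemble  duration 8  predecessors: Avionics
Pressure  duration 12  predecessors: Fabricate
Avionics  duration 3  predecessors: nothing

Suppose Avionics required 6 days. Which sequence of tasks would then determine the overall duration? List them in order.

Avionics, Assemble, Inspect

Actual critical path: Avionics→Assemble→Inspect = 3+8+8 = 19 ⇒ 19 days.
Avionics lies on that path, so at 6 days the path becomes 22 days.
That remains the longest chain; total 22 days.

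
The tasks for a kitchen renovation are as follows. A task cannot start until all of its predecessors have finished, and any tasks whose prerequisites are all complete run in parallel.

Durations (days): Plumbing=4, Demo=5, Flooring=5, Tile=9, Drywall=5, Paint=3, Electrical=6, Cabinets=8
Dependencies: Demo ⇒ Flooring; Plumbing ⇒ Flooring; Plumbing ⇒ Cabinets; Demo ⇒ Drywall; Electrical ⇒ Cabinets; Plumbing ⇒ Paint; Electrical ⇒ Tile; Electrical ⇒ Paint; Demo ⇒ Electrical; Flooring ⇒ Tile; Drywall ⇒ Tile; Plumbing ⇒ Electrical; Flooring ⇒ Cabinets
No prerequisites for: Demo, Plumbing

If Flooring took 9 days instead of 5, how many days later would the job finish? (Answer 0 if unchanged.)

3

As given, the longest chain is Demo→Electrical→Tile = 5+6+9 = 20, so the finish is 20 days.
The longest path through Flooring is only 19 days, so Flooring has float 1.
New critical path: Demo→Flooring→Tile = 5+9+9 = 23 ⇒ 23 days.
Change in finish: 23 − 20 = +3 days.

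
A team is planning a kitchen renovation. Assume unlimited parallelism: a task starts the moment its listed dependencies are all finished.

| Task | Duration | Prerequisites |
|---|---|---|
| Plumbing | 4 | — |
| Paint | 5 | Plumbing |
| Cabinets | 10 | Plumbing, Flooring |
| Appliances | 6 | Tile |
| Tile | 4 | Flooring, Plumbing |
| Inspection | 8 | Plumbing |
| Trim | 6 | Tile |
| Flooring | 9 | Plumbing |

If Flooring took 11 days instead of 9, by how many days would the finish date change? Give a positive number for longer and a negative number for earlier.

As given, the longest chain is Plumbing→Flooring→Cabinets = 4+9+10 = 23, so the finish is 23 days.
Flooring is on the critical path; changing it to 11 makes that path 25 days.
The critical path is still Plumbing→Flooring→Cabinets; finish is now 25 days.
Change in finish: 25 − 23 = +2 days.

2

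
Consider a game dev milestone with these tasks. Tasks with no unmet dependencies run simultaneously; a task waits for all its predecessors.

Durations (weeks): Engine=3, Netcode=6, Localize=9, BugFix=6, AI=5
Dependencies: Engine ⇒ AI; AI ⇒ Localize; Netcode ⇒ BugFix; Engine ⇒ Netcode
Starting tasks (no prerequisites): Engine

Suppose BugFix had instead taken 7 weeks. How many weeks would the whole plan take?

The binding path is Engine→AI→Localize = 3+5+9 = 17; finish at 17 weeks.
The longest path through BugFix is only 15 weeks, so BugFix has float 2.
That remains the longest chain; total 17 weeks.

17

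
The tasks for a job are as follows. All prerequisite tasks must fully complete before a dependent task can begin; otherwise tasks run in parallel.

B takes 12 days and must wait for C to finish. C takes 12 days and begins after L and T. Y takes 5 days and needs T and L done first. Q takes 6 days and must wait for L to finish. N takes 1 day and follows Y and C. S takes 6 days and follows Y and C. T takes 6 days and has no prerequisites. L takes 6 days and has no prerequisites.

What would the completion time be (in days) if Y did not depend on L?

Original critical path: L→C→B = 6+12+12 = 30 ⇒ 30 days.
Dropping L→Y doesn't change Y's earliest start (6); another predecessor still binds.
After: L→C→B = 6+12+12 = 30 → 30 days.

30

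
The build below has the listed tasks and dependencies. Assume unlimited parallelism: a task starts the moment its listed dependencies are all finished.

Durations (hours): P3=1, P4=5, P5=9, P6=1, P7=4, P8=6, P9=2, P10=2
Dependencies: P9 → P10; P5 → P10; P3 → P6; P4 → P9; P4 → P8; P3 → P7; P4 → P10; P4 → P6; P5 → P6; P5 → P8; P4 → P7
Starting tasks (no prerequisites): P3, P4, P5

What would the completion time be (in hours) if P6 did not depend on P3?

Original critical path: P5→P8 = 9+6 = 15 ⇒ 15 hours.
Dropping P3→P6 doesn't change P6's earliest start (9); another predecessor still binds.
After: P5→P8 = 9+6 = 15 → 15 hours.

15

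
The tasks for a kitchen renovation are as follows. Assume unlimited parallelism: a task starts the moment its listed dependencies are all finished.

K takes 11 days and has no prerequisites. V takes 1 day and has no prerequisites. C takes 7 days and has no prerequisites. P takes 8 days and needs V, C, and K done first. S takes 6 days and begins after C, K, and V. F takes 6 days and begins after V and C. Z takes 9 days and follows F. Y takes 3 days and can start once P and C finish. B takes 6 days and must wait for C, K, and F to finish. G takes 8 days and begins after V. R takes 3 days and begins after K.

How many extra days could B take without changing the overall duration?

3

Critical path: K→P→Y = 11+8+3 = 22, so the finish is 22 days.
B finishes as early as 19 and must finish by 22.
So B can slip 22 − 19 = 3 days.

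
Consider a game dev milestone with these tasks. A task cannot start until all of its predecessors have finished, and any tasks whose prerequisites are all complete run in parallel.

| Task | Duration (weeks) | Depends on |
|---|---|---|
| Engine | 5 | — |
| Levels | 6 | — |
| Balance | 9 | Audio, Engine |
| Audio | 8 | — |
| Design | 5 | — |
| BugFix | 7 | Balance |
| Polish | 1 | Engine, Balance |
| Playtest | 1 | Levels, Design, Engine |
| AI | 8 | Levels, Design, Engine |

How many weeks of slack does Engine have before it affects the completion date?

3

The longest chain is Audio→Balance→BugFix = 8+9+7 = 24; overall finish 24 weeks.
The longest chain containing Engine totals 21 weeks.
Slack of Engine = 3 − 0 = 3 weeks.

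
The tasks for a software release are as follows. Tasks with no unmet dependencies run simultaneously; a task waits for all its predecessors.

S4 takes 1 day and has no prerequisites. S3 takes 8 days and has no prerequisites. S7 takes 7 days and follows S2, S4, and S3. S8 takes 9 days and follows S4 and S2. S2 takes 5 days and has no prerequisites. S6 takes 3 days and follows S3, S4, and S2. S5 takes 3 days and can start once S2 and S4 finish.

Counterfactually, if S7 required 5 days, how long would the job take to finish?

Critical path before the change: S3→S7 = 8+7 = 15 giving 15 days.
S7 is on the critical path; changing it to 5 makes that path 13 days.
Now S2→S8 = 5+9 = 14 is longest, so the finish becomes 14 days.

14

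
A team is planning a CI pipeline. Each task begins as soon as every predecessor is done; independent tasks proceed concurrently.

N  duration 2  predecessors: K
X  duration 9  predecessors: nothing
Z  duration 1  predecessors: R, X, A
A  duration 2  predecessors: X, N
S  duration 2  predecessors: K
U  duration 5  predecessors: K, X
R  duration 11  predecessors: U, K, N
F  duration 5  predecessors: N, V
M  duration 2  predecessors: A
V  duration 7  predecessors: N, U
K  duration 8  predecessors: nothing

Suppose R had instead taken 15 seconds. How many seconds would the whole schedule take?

30

Baseline: X→U→R→Z = 9+5+11+1 = 26 → 26 seconds.
R lies on that path, so at 15 seconds the path becomes 30 seconds.
No other chain overtakes it, so the finish is 30 seconds.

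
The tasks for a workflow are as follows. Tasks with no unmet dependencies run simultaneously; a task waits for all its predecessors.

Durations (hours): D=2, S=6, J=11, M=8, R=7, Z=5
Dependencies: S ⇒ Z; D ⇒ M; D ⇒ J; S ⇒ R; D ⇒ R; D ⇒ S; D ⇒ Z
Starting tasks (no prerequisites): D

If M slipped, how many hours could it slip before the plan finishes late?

Critical path: D→S→R = 2+6+7 = 15, so the finish is 15 hours.
The longest chain containing M totals 10 hours.
So M can slip 15 − 10 = 5 hours.

5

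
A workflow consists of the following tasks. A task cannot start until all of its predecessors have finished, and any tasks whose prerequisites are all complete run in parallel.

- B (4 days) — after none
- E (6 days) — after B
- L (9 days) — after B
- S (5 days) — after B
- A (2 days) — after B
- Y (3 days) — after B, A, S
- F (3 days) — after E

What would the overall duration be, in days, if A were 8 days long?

Baseline: B→E→F = 4+6+3 = 13 → 13 days.
A is off the critical path — its longest chain is 9 days, giving 4 of slack.
New critical path: B→A→Y = 4+8+3 = 15 ⇒ 15 days.

15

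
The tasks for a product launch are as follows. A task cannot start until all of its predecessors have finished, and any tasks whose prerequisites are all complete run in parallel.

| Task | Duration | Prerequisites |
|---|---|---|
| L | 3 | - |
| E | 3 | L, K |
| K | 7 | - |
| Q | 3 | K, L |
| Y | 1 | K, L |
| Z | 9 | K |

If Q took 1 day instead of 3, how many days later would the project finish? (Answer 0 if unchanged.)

The binding path is K→Z = 7+9 = 16; finish at 16 days.
Q has 6 days of float (longest path through it is 10).
That remains the longest chain; total 16 days.
Change in finish: 16 − 16 = +0 days.

0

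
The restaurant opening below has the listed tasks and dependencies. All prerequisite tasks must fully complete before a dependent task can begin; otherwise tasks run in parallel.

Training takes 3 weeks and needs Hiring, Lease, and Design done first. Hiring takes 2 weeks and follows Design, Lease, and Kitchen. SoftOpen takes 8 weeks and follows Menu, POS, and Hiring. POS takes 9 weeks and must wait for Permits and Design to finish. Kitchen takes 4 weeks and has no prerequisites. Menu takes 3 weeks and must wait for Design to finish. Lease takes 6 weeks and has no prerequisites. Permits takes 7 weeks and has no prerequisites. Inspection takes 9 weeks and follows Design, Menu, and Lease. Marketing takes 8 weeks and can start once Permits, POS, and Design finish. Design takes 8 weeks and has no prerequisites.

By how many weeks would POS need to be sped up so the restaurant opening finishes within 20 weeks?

5

Current finish: 25 weeks; target: 20.
POS is on every critical path, so each week cut from POS cuts the finish by one (this holds down to a finish of 20).
Need 25 − 20 = 5 weeks off POS → POS becomes 4 weeks, finish becomes 20.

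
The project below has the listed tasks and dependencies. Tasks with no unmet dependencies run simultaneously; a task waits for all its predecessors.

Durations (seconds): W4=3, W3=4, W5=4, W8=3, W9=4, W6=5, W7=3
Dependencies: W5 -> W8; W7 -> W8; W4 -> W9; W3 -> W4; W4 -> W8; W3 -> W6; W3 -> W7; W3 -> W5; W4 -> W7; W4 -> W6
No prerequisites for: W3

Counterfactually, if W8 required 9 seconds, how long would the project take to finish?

Actual critical path: W3→W4→W7→W8 = 4+3+3+3 = 13 ⇒ 13 seconds.
Since W8 is critical, the +6 change carries straight to that chain (now 19 seconds).
The critical path is still W3→W4→W7→W8; finish is now 19 seconds.

19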